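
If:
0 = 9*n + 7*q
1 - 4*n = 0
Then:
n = 1/4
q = -9/28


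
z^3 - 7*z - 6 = (z - 3)*(z + 1)*(z + 2)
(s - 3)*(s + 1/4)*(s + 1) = s^3 - 7*s^2/4 - 7*s/2 - 3/4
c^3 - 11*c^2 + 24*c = c*(c - 8)*(c - 3)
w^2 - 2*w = w*(w - 2)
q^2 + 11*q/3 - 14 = (q - 7/3)*(q + 6)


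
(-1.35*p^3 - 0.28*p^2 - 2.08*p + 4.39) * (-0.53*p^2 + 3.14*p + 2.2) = 0.7155*p^5 - 4.0906*p^4 - 2.7468*p^3 - 9.4739*p^2 + 9.2086*p + 9.658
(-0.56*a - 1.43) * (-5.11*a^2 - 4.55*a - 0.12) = 2.8616*a^3 + 9.8553*a^2 + 6.5737*a + 0.1716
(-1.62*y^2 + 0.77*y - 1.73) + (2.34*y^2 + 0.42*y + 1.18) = 0.72*y^2 + 1.19*y - 0.55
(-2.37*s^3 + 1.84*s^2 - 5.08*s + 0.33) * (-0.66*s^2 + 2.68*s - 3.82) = 1.5642*s^5 - 7.566*s^4 + 17.3374*s^3 - 20.861*s^2 + 20.29*s - 1.2606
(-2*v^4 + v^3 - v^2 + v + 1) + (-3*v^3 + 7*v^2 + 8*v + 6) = -2*v^4 - 2*v^3 + 6*v^2 + 9*v + 7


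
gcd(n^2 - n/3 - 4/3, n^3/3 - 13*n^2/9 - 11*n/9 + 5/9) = n + 1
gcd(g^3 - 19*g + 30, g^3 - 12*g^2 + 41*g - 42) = g^2 - 5*g + 6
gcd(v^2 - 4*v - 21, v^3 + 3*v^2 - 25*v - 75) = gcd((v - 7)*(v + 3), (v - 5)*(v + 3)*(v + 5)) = v + 3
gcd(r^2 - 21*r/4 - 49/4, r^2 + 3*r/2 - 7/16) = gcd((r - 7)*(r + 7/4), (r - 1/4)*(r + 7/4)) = r + 7/4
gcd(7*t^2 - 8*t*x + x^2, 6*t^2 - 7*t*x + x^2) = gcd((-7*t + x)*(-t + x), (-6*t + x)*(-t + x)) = -t + x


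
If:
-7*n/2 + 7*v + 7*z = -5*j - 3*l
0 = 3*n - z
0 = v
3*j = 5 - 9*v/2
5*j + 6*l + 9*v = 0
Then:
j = 5/3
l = -25/18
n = -5/21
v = 0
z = -5/7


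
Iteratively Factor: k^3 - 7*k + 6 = (k - 1)*(k^2 + k - 6) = (k - 1)*(k + 3)*(k - 2)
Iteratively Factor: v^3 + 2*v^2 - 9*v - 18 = (v - 3)*(v^2 + 5*v + 6) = (v - 3)*(v + 3)*(v + 2)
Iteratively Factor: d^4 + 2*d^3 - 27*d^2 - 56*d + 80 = (d + 4)*(d^3 - 2*d^2 - 19*d + 20) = (d - 5)*(d + 4)*(d^2 + 3*d - 4) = (d - 5)*(d + 4)^2*(d - 1)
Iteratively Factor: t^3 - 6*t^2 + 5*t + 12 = (t - 4)*(t^2 - 2*t - 3) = (t - 4)*(t - 3)*(t + 1)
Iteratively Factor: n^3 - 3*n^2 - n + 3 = (n - 3)*(n^2 - 1) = (n - 3)*(n - 1)*(n + 1)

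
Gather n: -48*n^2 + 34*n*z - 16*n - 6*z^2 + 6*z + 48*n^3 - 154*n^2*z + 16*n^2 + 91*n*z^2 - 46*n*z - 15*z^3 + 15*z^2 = 48*n^3 + n^2*(-154*z - 32) + n*(91*z^2 - 12*z - 16) - 15*z^3 + 9*z^2 + 6*z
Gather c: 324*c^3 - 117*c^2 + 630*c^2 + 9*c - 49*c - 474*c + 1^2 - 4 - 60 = 324*c^3 + 513*c^2 - 514*c - 63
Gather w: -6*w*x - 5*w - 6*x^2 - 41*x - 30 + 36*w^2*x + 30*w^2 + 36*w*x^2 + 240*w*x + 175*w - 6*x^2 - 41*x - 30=w^2*(36*x + 30) + w*(36*x^2 + 234*x + 170) - 12*x^2 - 82*x - 60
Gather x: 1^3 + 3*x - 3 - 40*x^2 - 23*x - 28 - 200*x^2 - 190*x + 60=-240*x^2 - 210*x + 30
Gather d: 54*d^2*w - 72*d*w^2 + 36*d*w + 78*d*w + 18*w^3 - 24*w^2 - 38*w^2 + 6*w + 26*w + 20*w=54*d^2*w + d*(-72*w^2 + 114*w) + 18*w^3 - 62*w^2 + 52*w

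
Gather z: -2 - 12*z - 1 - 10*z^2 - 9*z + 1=-10*z^2 - 21*z - 2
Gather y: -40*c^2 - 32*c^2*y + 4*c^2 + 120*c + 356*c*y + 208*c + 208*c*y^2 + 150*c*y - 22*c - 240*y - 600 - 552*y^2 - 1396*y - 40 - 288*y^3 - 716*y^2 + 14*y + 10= -36*c^2 + 306*c - 288*y^3 + y^2*(208*c - 1268) + y*(-32*c^2 + 506*c - 1622) - 630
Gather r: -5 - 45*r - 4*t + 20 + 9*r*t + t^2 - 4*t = r*(9*t - 45) + t^2 - 8*t + 15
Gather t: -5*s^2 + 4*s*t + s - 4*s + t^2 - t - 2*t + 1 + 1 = -5*s^2 - 3*s + t^2 + t*(4*s - 3) + 2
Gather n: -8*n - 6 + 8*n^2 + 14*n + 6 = 8*n^2 + 6*n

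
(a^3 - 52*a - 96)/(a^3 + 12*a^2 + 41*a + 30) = (a^2 - 6*a - 16)/(a^2 + 6*a + 5)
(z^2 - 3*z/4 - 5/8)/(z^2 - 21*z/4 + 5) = (z + 1/2)/(z - 4)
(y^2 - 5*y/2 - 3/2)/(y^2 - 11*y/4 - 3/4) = 2*(2*y + 1)/(4*y + 1)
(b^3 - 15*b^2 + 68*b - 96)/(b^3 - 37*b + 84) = (b - 8)/(b + 7)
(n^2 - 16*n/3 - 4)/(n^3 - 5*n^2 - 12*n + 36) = (n + 2/3)/(n^2 + n - 6)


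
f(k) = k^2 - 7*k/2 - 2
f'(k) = 2*k - 7/2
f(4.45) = 2.23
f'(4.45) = 5.40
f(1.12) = -4.67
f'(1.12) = -1.26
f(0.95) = -4.42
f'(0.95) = -1.60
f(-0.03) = -1.89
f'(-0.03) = -3.56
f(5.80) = 11.34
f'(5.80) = 8.10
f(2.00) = -5.00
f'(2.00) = 0.50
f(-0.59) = 0.41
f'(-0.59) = -4.68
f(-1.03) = 2.67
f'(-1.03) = -5.56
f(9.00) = 47.50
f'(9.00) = 14.50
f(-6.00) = 55.00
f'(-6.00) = -15.50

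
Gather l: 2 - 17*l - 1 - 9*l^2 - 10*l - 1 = -9*l^2 - 27*l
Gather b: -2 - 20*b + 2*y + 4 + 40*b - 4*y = 20*b - 2*y + 2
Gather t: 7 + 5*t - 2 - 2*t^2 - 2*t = -2*t^2 + 3*t + 5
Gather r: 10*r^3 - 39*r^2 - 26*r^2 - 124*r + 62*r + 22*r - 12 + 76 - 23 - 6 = 10*r^3 - 65*r^2 - 40*r + 35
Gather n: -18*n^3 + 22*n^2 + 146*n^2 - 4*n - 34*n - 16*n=-18*n^3 + 168*n^2 - 54*n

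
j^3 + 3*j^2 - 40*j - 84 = (j - 6)*(j + 2)*(j + 7)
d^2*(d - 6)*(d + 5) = d^4 - d^3 - 30*d^2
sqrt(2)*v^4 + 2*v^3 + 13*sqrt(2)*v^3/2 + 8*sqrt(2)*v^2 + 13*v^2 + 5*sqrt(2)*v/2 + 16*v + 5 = (v + 1)*(v + 5)*(v + sqrt(2))*(sqrt(2)*v + sqrt(2)/2)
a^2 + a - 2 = (a - 1)*(a + 2)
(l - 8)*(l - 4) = l^2 - 12*l + 32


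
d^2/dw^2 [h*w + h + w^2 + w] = 2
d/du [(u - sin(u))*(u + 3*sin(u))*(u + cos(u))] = -(u - sin(u))*(u + 3*sin(u))*(sin(u) - 1) + (u - sin(u))*(u + cos(u))*(3*cos(u) + 1) - (u + 3*sin(u))*(u + cos(u))*(cos(u) - 1)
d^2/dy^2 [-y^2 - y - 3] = -2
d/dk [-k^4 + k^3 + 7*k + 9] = -4*k^3 + 3*k^2 + 7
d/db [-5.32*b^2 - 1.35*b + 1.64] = -10.64*b - 1.35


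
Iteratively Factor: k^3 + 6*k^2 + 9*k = (k)*(k^2 + 6*k + 9) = k*(k + 3)*(k + 3)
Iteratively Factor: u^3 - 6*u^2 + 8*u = (u - 4)*(u^2 - 2*u) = u*(u - 4)*(u - 2)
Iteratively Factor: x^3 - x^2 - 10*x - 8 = (x + 1)*(x^2 - 2*x - 8) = (x + 1)*(x + 2)*(x - 4)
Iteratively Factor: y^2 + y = (y)*(y + 1)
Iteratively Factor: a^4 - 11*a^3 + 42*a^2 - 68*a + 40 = (a - 2)*(a^3 - 9*a^2 + 24*a - 20) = (a - 2)^2*(a^2 - 7*a + 10) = (a - 5)*(a - 2)^2*(a - 2)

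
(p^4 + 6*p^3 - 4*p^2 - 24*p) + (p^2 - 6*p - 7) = p^4 + 6*p^3 - 3*p^2 - 30*p - 7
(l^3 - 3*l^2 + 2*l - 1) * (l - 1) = l^4 - 4*l^3 + 5*l^2 - 3*l + 1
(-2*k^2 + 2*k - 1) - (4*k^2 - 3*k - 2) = -6*k^2 + 5*k + 1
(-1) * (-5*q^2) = 5*q^2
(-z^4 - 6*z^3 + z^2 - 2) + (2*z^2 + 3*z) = -z^4 - 6*z^3 + 3*z^2 + 3*z - 2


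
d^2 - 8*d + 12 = (d - 6)*(d - 2)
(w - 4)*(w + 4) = w^2 - 16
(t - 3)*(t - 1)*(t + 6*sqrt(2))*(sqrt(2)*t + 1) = sqrt(2)*t^4 - 4*sqrt(2)*t^3 + 13*t^3 - 52*t^2 + 9*sqrt(2)*t^2 - 24*sqrt(2)*t + 39*t + 18*sqrt(2)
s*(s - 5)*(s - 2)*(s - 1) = s^4 - 8*s^3 + 17*s^2 - 10*s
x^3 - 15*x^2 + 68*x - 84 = (x - 7)*(x - 6)*(x - 2)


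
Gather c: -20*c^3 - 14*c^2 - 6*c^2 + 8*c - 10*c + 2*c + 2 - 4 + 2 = -20*c^3 - 20*c^2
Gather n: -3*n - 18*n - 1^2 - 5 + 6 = -21*n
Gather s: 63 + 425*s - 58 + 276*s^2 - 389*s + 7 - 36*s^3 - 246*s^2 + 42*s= -36*s^3 + 30*s^2 + 78*s + 12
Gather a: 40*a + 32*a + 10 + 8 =72*a + 18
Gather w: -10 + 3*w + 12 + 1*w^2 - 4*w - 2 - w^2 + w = 0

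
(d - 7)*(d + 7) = d^2 - 49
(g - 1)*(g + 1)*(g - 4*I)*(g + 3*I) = g^4 - I*g^3 + 11*g^2 + I*g - 12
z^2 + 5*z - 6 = (z - 1)*(z + 6)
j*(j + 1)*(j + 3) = j^3 + 4*j^2 + 3*j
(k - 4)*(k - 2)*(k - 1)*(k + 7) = k^4 - 35*k^2 + 90*k - 56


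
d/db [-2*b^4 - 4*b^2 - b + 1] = -8*b^3 - 8*b - 1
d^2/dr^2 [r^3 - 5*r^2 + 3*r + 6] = 6*r - 10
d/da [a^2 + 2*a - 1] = 2*a + 2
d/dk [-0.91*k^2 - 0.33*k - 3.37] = -1.82*k - 0.33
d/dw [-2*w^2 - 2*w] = -4*w - 2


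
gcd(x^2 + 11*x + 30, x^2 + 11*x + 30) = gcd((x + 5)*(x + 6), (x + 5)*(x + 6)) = x^2 + 11*x + 30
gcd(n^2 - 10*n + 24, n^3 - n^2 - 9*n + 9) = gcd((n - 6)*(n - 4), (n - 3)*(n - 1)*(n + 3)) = 1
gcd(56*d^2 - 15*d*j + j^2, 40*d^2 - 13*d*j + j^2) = 8*d - j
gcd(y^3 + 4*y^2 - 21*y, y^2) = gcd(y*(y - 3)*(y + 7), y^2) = y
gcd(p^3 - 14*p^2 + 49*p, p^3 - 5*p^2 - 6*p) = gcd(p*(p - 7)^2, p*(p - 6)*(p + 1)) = p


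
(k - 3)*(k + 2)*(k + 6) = k^3 + 5*k^2 - 12*k - 36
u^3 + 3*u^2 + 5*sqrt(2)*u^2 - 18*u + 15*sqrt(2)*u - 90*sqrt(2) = (u - 3)*(u + 6)*(u + 5*sqrt(2))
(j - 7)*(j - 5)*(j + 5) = j^3 - 7*j^2 - 25*j + 175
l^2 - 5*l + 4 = (l - 4)*(l - 1)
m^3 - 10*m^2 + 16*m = m*(m - 8)*(m - 2)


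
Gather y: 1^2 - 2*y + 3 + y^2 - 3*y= y^2 - 5*y + 4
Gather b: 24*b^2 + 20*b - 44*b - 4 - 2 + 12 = 24*b^2 - 24*b + 6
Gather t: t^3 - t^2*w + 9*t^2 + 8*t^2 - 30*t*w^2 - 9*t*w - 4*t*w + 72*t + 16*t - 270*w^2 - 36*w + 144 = t^3 + t^2*(17 - w) + t*(-30*w^2 - 13*w + 88) - 270*w^2 - 36*w + 144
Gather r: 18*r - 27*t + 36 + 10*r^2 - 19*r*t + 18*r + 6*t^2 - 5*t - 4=10*r^2 + r*(36 - 19*t) + 6*t^2 - 32*t + 32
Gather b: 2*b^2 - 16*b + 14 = 2*b^2 - 16*b + 14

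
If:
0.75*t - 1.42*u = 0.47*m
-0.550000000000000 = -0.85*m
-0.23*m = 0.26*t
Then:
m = 0.65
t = -0.57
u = -0.52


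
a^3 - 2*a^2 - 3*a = a*(a - 3)*(a + 1)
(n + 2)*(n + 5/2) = n^2 + 9*n/2 + 5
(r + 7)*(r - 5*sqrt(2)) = r^2 - 5*sqrt(2)*r + 7*r - 35*sqrt(2)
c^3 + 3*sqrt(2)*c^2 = c^2*(c + 3*sqrt(2))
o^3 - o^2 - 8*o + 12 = (o - 2)^2*(o + 3)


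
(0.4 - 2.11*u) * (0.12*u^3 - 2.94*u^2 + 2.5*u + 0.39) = -0.2532*u^4 + 6.2514*u^3 - 6.451*u^2 + 0.1771*u + 0.156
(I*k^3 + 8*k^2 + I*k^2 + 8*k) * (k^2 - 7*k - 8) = I*k^5 + 8*k^4 - 6*I*k^4 - 48*k^3 - 15*I*k^3 - 120*k^2 - 8*I*k^2 - 64*k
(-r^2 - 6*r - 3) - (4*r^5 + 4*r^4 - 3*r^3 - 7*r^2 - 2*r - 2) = -4*r^5 - 4*r^4 + 3*r^3 + 6*r^2 - 4*r - 1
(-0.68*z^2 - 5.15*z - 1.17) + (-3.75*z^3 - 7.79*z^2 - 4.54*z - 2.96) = -3.75*z^3 - 8.47*z^2 - 9.69*z - 4.13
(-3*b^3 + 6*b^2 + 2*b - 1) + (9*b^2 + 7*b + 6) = -3*b^3 + 15*b^2 + 9*b + 5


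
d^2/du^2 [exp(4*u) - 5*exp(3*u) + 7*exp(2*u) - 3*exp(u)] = (16*exp(3*u) - 45*exp(2*u) + 28*exp(u) - 3)*exp(u)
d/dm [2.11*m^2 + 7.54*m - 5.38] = 4.22*m + 7.54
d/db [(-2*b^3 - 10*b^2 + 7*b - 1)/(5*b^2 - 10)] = (-2*b^4 + 5*b^2 + 42*b - 14)/(5*(b^4 - 4*b^2 + 4))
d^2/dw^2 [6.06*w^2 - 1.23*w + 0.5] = 12.1200000000000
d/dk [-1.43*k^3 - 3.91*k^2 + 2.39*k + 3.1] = -4.29*k^2 - 7.82*k + 2.39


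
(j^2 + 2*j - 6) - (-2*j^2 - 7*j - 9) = 3*j^2 + 9*j + 3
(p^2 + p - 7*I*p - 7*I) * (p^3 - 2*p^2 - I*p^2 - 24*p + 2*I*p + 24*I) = p^5 - p^4 - 8*I*p^4 - 33*p^3 + 8*I*p^3 - 17*p^2 + 208*I*p^2 + 182*p + 192*I*p + 168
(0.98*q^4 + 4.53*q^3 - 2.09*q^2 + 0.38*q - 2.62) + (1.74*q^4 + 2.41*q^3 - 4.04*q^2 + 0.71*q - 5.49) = 2.72*q^4 + 6.94*q^3 - 6.13*q^2 + 1.09*q - 8.11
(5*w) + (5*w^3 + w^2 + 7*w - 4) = 5*w^3 + w^2 + 12*w - 4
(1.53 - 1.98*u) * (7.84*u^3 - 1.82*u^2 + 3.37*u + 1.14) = -15.5232*u^4 + 15.5988*u^3 - 9.4572*u^2 + 2.8989*u + 1.7442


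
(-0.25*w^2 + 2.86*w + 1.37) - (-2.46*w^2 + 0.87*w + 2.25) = 2.21*w^2 + 1.99*w - 0.88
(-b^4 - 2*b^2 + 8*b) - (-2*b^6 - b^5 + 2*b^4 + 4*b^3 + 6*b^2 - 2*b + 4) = 2*b^6 + b^5 - 3*b^4 - 4*b^3 - 8*b^2 + 10*b - 4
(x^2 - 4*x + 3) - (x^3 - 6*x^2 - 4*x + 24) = -x^3 + 7*x^2 - 21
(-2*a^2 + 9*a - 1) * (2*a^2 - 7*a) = -4*a^4 + 32*a^3 - 65*a^2 + 7*a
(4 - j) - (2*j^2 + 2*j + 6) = -2*j^2 - 3*j - 2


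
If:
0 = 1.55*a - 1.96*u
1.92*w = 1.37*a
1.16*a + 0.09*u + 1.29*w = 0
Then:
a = 0.00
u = 0.00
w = 0.00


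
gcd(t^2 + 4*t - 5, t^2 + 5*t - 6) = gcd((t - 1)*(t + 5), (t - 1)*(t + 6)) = t - 1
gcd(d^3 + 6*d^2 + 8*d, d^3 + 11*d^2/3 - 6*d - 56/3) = d^2 + 6*d + 8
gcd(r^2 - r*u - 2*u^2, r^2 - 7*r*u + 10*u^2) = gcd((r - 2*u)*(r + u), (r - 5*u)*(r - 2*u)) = r - 2*u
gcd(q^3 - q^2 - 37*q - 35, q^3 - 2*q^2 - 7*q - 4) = q + 1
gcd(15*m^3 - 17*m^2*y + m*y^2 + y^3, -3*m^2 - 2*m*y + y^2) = -3*m + y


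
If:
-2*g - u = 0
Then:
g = -u/2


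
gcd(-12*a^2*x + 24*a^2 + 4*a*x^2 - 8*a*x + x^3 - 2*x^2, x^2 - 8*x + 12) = x - 2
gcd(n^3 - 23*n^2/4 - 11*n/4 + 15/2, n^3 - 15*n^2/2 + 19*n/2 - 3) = n^2 - 7*n + 6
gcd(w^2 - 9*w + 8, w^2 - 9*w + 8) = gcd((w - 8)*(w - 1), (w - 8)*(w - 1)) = w^2 - 9*w + 8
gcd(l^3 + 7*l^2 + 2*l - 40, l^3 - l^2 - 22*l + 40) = l^2 + 3*l - 10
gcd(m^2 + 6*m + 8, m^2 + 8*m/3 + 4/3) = m + 2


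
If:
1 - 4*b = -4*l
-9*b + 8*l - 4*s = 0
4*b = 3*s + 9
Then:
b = 30/19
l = 101/76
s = -17/19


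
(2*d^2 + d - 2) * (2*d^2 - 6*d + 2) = 4*d^4 - 10*d^3 - 6*d^2 + 14*d - 4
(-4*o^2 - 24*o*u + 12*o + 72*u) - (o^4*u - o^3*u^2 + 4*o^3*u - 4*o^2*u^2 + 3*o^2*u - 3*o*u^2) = -o^4*u + o^3*u^2 - 4*o^3*u + 4*o^2*u^2 - 3*o^2*u - 4*o^2 + 3*o*u^2 - 24*o*u + 12*o + 72*u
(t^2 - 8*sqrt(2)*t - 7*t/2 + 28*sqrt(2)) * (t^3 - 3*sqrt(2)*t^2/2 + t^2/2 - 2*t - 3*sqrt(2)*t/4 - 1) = t^5 - 19*sqrt(2)*t^4/2 - 3*t^4 + 81*t^3/4 + 57*sqrt(2)*t^3/2 - 66*t^2 + 261*sqrt(2)*t^2/8 - 48*sqrt(2)*t - 77*t/2 - 28*sqrt(2)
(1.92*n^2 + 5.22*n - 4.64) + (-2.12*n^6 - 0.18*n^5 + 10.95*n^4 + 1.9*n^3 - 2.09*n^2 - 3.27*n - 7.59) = -2.12*n^6 - 0.18*n^5 + 10.95*n^4 + 1.9*n^3 - 0.17*n^2 + 1.95*n - 12.23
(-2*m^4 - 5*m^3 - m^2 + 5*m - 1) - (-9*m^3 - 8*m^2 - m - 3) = -2*m^4 + 4*m^3 + 7*m^2 + 6*m + 2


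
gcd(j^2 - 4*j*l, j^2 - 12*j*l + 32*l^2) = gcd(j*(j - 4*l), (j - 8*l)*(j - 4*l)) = j - 4*l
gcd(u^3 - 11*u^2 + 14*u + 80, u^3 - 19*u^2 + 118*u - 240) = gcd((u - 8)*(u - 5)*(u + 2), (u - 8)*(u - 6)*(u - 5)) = u^2 - 13*u + 40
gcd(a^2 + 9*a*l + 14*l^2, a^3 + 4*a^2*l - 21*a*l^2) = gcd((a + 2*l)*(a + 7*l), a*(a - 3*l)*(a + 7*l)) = a + 7*l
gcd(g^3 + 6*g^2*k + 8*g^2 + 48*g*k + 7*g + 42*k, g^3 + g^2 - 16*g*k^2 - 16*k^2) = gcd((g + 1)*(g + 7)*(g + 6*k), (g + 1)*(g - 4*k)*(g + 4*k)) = g + 1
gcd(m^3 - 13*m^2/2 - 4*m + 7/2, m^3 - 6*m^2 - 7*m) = m^2 - 6*m - 7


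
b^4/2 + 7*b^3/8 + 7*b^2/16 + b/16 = b*(b/2 + 1/4)*(b + 1/4)*(b + 1)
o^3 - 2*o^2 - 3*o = o*(o - 3)*(o + 1)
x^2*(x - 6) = x^3 - 6*x^2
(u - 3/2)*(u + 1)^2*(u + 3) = u^4 + 7*u^3/2 - u^2/2 - 15*u/2 - 9/2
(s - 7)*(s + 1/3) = s^2 - 20*s/3 - 7/3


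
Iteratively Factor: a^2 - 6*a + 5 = (a - 1)*(a - 5)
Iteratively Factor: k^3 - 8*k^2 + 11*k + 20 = (k - 5)*(k^2 - 3*k - 4) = (k - 5)*(k - 4)*(k + 1)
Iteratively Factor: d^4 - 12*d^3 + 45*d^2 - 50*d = (d - 5)*(d^3 - 7*d^2 + 10*d) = (d - 5)*(d - 2)*(d^2 - 5*d) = d*(d - 5)*(d - 2)*(d - 5)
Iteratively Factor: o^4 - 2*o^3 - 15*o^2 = (o)*(o^3 - 2*o^2 - 15*o) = o*(o + 3)*(o^2 - 5*o) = o*(o - 5)*(o + 3)*(o)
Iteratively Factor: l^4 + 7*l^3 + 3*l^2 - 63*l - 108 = (l + 3)*(l^3 + 4*l^2 - 9*l - 36) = (l + 3)*(l + 4)*(l^2 - 9) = (l + 3)^2*(l + 4)*(l - 3)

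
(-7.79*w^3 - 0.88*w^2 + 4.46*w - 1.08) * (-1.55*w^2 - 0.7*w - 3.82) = 12.0745*w^5 + 6.817*w^4 + 23.4608*w^3 + 1.9136*w^2 - 16.2812*w + 4.1256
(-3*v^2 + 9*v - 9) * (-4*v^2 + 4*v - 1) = 12*v^4 - 48*v^3 + 75*v^2 - 45*v + 9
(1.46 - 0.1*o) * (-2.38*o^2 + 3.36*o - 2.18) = 0.238*o^3 - 3.8108*o^2 + 5.1236*o - 3.1828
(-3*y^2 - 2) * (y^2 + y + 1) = -3*y^4 - 3*y^3 - 5*y^2 - 2*y - 2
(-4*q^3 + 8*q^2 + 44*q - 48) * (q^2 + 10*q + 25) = -4*q^5 - 32*q^4 + 24*q^3 + 592*q^2 + 620*q - 1200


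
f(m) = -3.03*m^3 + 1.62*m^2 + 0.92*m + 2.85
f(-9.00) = 2334.66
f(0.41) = 3.29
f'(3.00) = -71.17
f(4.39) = -218.24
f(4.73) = -277.20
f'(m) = -9.09*m^2 + 3.24*m + 0.92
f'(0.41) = 0.72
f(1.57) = -3.44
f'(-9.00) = -764.53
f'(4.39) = -160.04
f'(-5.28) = -269.60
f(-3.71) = 176.46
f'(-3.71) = -136.22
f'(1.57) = -16.40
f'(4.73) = -187.12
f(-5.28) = 489.17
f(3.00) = -61.62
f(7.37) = -1115.33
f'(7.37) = -468.94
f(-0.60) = 3.54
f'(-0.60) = -4.30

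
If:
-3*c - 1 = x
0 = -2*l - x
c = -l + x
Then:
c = -3/11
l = 1/11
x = -2/11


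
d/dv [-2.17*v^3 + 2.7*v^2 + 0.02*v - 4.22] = -6.51*v^2 + 5.4*v + 0.02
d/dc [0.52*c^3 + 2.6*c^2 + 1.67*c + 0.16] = 1.56*c^2 + 5.2*c + 1.67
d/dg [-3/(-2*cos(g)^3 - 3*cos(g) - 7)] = 9*(cos(2*g) + 2)*sin(g)/(2*cos(g)^3 + 3*cos(g) + 7)^2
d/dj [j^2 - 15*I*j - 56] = 2*j - 15*I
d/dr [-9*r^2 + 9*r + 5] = 9 - 18*r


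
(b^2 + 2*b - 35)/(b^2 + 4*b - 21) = (b - 5)/(b - 3)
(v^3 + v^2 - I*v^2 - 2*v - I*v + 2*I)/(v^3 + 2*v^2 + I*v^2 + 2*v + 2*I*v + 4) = (v - 1)/(v + 2*I)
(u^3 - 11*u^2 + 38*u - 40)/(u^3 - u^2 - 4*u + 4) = (u^2 - 9*u + 20)/(u^2 + u - 2)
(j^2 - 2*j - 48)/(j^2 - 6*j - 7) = (-j^2 + 2*j + 48)/(-j^2 + 6*j + 7)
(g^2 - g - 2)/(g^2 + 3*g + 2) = (g - 2)/(g + 2)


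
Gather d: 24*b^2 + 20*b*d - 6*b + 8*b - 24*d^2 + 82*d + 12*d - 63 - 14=24*b^2 + 2*b - 24*d^2 + d*(20*b + 94) - 77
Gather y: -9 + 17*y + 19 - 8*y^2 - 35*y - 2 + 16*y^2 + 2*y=8*y^2 - 16*y + 8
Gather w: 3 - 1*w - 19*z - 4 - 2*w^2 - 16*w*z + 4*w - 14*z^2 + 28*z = -2*w^2 + w*(3 - 16*z) - 14*z^2 + 9*z - 1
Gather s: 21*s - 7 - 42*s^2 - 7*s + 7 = -42*s^2 + 14*s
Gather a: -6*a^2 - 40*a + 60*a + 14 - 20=-6*a^2 + 20*a - 6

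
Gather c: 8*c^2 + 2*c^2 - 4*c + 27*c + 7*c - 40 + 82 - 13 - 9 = 10*c^2 + 30*c + 20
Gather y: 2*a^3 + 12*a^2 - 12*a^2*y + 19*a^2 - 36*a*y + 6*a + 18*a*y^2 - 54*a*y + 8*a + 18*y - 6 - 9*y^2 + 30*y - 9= 2*a^3 + 31*a^2 + 14*a + y^2*(18*a - 9) + y*(-12*a^2 - 90*a + 48) - 15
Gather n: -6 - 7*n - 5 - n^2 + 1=-n^2 - 7*n - 10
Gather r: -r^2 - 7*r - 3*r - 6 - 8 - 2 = -r^2 - 10*r - 16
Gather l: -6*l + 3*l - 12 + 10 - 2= -3*l - 4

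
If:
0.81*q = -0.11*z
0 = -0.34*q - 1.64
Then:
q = -4.82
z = 35.52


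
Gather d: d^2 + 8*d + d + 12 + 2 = d^2 + 9*d + 14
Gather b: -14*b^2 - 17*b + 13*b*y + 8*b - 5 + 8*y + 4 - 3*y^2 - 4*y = -14*b^2 + b*(13*y - 9) - 3*y^2 + 4*y - 1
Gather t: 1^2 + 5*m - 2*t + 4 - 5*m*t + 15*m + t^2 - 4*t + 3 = 20*m + t^2 + t*(-5*m - 6) + 8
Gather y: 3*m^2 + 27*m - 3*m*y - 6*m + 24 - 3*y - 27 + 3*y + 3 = 3*m^2 - 3*m*y + 21*m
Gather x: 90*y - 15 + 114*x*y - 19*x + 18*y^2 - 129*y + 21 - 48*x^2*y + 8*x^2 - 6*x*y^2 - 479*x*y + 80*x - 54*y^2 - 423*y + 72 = x^2*(8 - 48*y) + x*(-6*y^2 - 365*y + 61) - 36*y^2 - 462*y + 78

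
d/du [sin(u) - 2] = cos(u)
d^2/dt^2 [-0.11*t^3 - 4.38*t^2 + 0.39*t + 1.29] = -0.66*t - 8.76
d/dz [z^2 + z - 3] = 2*z + 1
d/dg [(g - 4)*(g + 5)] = 2*g + 1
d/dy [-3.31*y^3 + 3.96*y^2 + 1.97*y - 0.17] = -9.93*y^2 + 7.92*y + 1.97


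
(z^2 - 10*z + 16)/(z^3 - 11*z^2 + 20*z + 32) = (z - 2)/(z^2 - 3*z - 4)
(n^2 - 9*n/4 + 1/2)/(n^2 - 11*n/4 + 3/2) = (4*n - 1)/(4*n - 3)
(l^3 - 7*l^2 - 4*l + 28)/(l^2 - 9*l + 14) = l + 2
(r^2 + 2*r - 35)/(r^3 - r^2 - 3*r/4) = 4*(-r^2 - 2*r + 35)/(r*(-4*r^2 + 4*r + 3))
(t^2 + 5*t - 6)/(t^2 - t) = (t + 6)/t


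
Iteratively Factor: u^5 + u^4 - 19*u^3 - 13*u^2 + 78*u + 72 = (u - 3)*(u^4 + 4*u^3 - 7*u^2 - 34*u - 24) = (u - 3)^2*(u^3 + 7*u^2 + 14*u + 8) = (u - 3)^2*(u + 1)*(u^2 + 6*u + 8) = (u - 3)^2*(u + 1)*(u + 2)*(u + 4)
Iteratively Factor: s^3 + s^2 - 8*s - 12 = (s + 2)*(s^2 - s - 6) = (s + 2)^2*(s - 3)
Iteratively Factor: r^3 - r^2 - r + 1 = (r - 1)*(r^2 - 1) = (r - 1)*(r + 1)*(r - 1)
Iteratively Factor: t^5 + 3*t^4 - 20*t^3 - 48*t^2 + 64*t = (t - 4)*(t^4 + 7*t^3 + 8*t^2 - 16*t) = (t - 4)*(t + 4)*(t^3 + 3*t^2 - 4*t) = (t - 4)*(t + 4)^2*(t^2 - t) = (t - 4)*(t - 1)*(t + 4)^2*(t)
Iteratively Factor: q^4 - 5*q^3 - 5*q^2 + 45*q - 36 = (q - 4)*(q^3 - q^2 - 9*q + 9) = (q - 4)*(q + 3)*(q^2 - 4*q + 3) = (q - 4)*(q - 3)*(q + 3)*(q - 1)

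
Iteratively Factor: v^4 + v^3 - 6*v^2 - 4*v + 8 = (v + 2)*(v^3 - v^2 - 4*v + 4) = (v - 2)*(v + 2)*(v^2 + v - 2) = (v - 2)*(v + 2)^2*(v - 1)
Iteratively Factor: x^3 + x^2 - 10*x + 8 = (x - 2)*(x^2 + 3*x - 4) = (x - 2)*(x + 4)*(x - 1)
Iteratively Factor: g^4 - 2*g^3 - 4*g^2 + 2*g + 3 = (g + 1)*(g^3 - 3*g^2 - g + 3) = (g - 1)*(g + 1)*(g^2 - 2*g - 3) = (g - 3)*(g - 1)*(g + 1)*(g + 1)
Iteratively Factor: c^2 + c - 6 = (c + 3)*(c - 2)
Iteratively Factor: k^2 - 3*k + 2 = (k - 1)*(k - 2)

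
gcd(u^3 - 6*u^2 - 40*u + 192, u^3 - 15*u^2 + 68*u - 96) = u^2 - 12*u + 32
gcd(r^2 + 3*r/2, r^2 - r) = r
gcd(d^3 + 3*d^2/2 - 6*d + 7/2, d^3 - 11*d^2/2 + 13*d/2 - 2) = d - 1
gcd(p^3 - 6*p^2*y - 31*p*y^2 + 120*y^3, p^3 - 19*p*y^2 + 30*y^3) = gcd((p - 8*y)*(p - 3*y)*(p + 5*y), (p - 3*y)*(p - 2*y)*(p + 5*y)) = -p^2 - 2*p*y + 15*y^2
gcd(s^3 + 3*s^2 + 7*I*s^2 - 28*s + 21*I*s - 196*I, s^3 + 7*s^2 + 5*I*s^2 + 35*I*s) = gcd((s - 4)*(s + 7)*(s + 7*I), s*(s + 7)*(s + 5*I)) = s + 7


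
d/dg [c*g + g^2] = c + 2*g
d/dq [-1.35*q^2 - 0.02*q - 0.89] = -2.7*q - 0.02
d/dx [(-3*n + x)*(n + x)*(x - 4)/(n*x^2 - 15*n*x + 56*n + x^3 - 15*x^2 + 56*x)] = (3*n*x^2 - 24*n*x + 12*n - 11*x^2 + 112*x - 224)/(x^4 - 30*x^3 + 337*x^2 - 1680*x + 3136)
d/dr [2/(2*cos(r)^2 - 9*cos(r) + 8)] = 2*(4*cos(r) - 9)*sin(r)/(-9*cos(r) + cos(2*r) + 9)^2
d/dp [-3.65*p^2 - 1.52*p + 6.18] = -7.3*p - 1.52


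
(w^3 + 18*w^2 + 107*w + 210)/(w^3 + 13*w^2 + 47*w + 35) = (w + 6)/(w + 1)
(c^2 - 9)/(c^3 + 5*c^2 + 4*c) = (c^2 - 9)/(c*(c^2 + 5*c + 4))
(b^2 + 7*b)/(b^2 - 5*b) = (b + 7)/(b - 5)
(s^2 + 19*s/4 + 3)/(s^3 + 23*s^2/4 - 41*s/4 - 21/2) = (s + 4)/(s^2 + 5*s - 14)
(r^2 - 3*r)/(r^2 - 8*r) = (r - 3)/(r - 8)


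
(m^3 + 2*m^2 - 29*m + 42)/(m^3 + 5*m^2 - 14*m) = (m - 3)/m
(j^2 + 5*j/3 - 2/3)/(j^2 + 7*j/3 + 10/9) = 3*(3*j^2 + 5*j - 2)/(9*j^2 + 21*j + 10)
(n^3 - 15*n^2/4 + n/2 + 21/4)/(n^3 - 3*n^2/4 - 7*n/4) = (n - 3)/n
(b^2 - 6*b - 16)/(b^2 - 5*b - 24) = (b + 2)/(b + 3)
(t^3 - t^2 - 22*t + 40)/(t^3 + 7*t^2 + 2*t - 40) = (t - 4)/(t + 4)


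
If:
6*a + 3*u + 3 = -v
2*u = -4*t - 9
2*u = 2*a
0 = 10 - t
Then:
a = -49/2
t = 10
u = -49/2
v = 435/2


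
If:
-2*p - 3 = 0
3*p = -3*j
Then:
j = 3/2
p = -3/2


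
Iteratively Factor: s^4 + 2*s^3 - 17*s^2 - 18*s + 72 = (s + 4)*(s^3 - 2*s^2 - 9*s + 18) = (s - 2)*(s + 4)*(s^2 - 9) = (s - 3)*(s - 2)*(s + 4)*(s + 3)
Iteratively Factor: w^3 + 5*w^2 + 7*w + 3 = (w + 1)*(w^2 + 4*w + 3) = (w + 1)^2*(w + 3)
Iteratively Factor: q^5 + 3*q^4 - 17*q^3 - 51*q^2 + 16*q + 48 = (q - 1)*(q^4 + 4*q^3 - 13*q^2 - 64*q - 48) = (q - 1)*(q + 3)*(q^3 + q^2 - 16*q - 16) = (q - 1)*(q + 3)*(q + 4)*(q^2 - 3*q - 4) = (q - 1)*(q + 1)*(q + 3)*(q + 4)*(q - 4)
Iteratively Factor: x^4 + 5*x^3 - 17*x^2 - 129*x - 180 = (x - 5)*(x^3 + 10*x^2 + 33*x + 36) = (x - 5)*(x + 3)*(x^2 + 7*x + 12) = (x - 5)*(x + 3)^2*(x + 4)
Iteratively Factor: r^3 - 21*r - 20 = (r + 1)*(r^2 - r - 20) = (r - 5)*(r + 1)*(r + 4)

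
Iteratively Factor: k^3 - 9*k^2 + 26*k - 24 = (k - 3)*(k^2 - 6*k + 8) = (k - 3)*(k - 2)*(k - 4)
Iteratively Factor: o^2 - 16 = (o + 4)*(o - 4)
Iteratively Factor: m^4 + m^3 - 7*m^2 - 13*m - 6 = (m + 1)*(m^3 - 7*m - 6) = (m - 3)*(m + 1)*(m^2 + 3*m + 2) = (m - 3)*(m + 1)^2*(m + 2)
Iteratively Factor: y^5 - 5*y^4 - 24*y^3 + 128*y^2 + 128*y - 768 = (y - 4)*(y^4 - y^3 - 28*y^2 + 16*y + 192) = (y - 4)^2*(y^3 + 3*y^2 - 16*y - 48) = (y - 4)^2*(y + 4)*(y^2 - y - 12) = (y - 4)^3*(y + 4)*(y + 3)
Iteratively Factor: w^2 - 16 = (w + 4)*(w - 4)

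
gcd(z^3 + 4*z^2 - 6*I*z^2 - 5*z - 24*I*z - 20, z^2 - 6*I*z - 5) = z^2 - 6*I*z - 5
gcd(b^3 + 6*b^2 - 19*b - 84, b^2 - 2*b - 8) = b - 4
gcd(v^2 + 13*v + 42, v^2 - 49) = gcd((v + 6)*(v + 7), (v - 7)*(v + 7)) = v + 7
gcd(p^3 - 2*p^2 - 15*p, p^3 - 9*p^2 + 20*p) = p^2 - 5*p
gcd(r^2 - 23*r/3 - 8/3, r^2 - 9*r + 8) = r - 8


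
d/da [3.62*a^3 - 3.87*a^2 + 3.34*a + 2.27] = 10.86*a^2 - 7.74*a + 3.34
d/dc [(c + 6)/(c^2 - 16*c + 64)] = (-c - 20)/(c^3 - 24*c^2 + 192*c - 512)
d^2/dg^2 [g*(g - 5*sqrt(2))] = 2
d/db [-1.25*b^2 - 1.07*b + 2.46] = -2.5*b - 1.07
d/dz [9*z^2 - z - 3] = 18*z - 1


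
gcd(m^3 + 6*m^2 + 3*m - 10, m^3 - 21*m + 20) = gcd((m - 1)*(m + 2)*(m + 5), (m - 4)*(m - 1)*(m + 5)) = m^2 + 4*m - 5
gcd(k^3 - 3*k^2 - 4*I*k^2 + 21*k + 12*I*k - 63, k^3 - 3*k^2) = k - 3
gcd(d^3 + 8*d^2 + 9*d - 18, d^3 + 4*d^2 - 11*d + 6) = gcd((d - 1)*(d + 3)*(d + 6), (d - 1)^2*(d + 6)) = d^2 + 5*d - 6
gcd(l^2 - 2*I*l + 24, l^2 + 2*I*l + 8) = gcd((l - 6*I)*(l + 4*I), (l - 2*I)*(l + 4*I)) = l + 4*I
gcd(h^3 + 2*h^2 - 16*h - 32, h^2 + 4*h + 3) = 1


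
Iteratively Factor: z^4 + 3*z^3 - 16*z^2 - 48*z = (z)*(z^3 + 3*z^2 - 16*z - 48) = z*(z + 4)*(z^2 - z - 12) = z*(z + 3)*(z + 4)*(z - 4)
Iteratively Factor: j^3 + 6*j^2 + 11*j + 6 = (j + 2)*(j^2 + 4*j + 3) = (j + 2)*(j + 3)*(j + 1)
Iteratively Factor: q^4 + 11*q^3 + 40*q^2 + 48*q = (q + 4)*(q^3 + 7*q^2 + 12*q) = (q + 4)^2*(q^2 + 3*q) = (q + 3)*(q + 4)^2*(q)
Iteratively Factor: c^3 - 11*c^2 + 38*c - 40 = (c - 5)*(c^2 - 6*c + 8) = (c - 5)*(c - 2)*(c - 4)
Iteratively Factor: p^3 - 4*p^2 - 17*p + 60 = (p - 3)*(p^2 - p - 20) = (p - 3)*(p + 4)*(p - 5)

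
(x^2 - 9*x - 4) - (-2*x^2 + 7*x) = 3*x^2 - 16*x - 4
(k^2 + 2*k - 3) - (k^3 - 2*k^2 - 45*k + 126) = -k^3 + 3*k^2 + 47*k - 129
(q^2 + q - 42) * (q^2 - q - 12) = q^4 - 55*q^2 + 30*q + 504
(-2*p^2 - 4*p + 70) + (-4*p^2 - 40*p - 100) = -6*p^2 - 44*p - 30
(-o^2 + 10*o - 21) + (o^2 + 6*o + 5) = 16*o - 16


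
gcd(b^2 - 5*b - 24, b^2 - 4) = 1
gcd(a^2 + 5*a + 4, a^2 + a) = a + 1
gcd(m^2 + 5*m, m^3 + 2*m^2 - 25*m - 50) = m + 5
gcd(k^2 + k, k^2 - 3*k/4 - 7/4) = k + 1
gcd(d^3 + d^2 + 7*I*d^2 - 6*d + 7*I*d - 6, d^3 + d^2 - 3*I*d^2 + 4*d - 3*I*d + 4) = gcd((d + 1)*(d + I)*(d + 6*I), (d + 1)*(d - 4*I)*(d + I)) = d^2 + d*(1 + I) + I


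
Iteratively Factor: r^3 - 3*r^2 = (r)*(r^2 - 3*r) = r^2*(r - 3)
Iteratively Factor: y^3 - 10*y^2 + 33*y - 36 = (y - 3)*(y^2 - 7*y + 12) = (y - 3)^2*(y - 4)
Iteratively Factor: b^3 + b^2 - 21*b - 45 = (b + 3)*(b^2 - 2*b - 15) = (b - 5)*(b + 3)*(b + 3)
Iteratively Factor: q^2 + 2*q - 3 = (q - 1)*(q + 3)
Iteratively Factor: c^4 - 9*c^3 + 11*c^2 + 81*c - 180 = (c + 3)*(c^3 - 12*c^2 + 47*c - 60) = (c - 4)*(c + 3)*(c^2 - 8*c + 15) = (c - 4)*(c - 3)*(c + 3)*(c - 5)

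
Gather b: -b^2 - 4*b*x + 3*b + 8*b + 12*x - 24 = -b^2 + b*(11 - 4*x) + 12*x - 24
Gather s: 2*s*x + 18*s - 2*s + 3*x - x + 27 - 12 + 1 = s*(2*x + 16) + 2*x + 16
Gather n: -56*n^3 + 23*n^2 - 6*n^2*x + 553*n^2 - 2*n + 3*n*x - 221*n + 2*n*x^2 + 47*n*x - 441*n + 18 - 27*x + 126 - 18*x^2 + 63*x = -56*n^3 + n^2*(576 - 6*x) + n*(2*x^2 + 50*x - 664) - 18*x^2 + 36*x + 144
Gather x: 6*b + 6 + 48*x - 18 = 6*b + 48*x - 12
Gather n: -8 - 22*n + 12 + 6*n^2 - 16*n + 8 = 6*n^2 - 38*n + 12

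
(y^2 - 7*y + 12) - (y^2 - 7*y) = 12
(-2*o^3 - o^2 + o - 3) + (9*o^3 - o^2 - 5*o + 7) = 7*o^3 - 2*o^2 - 4*o + 4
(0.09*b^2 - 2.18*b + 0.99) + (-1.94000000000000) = 0.09*b^2 - 2.18*b - 0.95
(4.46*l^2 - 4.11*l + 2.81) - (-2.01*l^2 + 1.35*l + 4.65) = 6.47*l^2 - 5.46*l - 1.84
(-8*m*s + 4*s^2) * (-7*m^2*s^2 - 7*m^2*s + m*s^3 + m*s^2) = 56*m^3*s^3 + 56*m^3*s^2 - 36*m^2*s^4 - 36*m^2*s^3 + 4*m*s^5 + 4*m*s^4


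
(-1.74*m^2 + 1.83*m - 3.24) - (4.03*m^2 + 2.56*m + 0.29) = -5.77*m^2 - 0.73*m - 3.53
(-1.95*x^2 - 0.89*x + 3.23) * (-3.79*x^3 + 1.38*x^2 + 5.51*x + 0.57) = 7.3905*x^5 + 0.6821*x^4 - 24.2144*x^3 - 1.558*x^2 + 17.29*x + 1.8411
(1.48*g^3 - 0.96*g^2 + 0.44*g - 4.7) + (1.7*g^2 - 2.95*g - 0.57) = 1.48*g^3 + 0.74*g^2 - 2.51*g - 5.27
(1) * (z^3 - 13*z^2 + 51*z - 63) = z^3 - 13*z^2 + 51*z - 63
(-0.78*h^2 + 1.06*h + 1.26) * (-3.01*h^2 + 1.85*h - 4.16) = 2.3478*h^4 - 4.6336*h^3 + 1.4132*h^2 - 2.0786*h - 5.2416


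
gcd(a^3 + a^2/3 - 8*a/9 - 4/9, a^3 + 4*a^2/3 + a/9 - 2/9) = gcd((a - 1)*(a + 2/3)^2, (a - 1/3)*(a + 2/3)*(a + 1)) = a + 2/3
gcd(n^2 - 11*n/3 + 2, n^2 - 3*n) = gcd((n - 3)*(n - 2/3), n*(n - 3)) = n - 3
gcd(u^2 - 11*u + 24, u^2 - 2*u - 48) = u - 8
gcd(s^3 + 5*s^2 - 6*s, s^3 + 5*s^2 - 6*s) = s^3 + 5*s^2 - 6*s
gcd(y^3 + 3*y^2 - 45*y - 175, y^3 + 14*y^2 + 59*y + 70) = y + 5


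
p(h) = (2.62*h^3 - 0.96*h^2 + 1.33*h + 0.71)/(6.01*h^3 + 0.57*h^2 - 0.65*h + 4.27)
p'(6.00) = 0.00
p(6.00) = 0.41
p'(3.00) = 0.01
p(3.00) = 0.39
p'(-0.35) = 0.69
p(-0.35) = 0.00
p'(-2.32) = 0.13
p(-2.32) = 0.61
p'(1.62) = 0.01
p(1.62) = 0.38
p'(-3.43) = 0.04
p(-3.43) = 0.53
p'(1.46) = 0.02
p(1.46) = 0.38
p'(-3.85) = 0.03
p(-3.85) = 0.51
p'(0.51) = 0.20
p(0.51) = 0.30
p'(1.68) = 0.01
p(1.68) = 0.38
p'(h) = (-18.03*h^2 - 1.14*h + 0.65)*(2.62*h^3 - 0.96*h^2 + 1.33*h + 0.71)/(6.01*h^3 + 0.57*h^2 - 0.65*h + 4.27)^2 + (7.86*h^2 - 1.92*h + 1.33)/(6.01*h^3 + 0.57*h^2 - 0.65*h + 4.27) = (-7.105427357601e-15*h^5 + 7.263*h^4 - 19.3926*h^3 + 20.6268*h^2 - 9.0078*h + 6.1406)/(36.1201*h^6 + 6.8514*h^5 - 7.4881*h^4 + 50.5844*h^3 + 5.2903*h^2 - 5.551*h + 18.2329)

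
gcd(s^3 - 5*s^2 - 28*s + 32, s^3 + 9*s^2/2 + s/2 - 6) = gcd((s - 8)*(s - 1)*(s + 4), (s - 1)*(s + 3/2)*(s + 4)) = s^2 + 3*s - 4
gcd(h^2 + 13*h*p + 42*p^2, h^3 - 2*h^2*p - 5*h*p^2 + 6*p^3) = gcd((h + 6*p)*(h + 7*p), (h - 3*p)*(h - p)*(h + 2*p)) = 1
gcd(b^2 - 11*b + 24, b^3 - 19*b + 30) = b - 3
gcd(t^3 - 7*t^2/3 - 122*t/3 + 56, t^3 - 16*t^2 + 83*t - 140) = t - 7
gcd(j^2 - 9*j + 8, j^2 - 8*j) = j - 8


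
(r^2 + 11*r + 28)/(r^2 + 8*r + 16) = (r + 7)/(r + 4)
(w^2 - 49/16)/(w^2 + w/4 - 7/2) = (w + 7/4)/(w + 2)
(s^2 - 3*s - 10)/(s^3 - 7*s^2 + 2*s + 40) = 1/(s - 4)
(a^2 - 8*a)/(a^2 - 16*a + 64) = a/(a - 8)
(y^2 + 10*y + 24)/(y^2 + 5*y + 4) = (y + 6)/(y + 1)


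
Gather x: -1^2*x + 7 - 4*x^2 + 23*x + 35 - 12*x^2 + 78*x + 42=-16*x^2 + 100*x + 84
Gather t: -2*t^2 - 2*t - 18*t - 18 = -2*t^2 - 20*t - 18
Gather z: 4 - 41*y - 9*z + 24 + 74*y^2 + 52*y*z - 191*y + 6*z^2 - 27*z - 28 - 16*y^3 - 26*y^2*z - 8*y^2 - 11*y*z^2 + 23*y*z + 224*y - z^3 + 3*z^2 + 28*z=-16*y^3 + 66*y^2 - 8*y - z^3 + z^2*(9 - 11*y) + z*(-26*y^2 + 75*y - 8)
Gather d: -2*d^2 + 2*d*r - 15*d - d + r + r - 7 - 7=-2*d^2 + d*(2*r - 16) + 2*r - 14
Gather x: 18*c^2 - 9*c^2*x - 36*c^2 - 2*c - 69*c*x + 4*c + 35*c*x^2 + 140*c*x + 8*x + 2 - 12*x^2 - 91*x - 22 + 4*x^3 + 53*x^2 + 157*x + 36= -18*c^2 + 2*c + 4*x^3 + x^2*(35*c + 41) + x*(-9*c^2 + 71*c + 74) + 16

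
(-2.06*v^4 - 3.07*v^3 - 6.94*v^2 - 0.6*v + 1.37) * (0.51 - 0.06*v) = 0.1236*v^5 - 0.8664*v^4 - 1.1493*v^3 - 3.5034*v^2 - 0.3882*v + 0.6987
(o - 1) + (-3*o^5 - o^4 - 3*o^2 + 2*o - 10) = -3*o^5 - o^4 - 3*o^2 + 3*o - 11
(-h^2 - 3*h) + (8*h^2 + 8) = 7*h^2 - 3*h + 8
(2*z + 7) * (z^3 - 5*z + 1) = 2*z^4 + 7*z^3 - 10*z^2 - 33*z + 7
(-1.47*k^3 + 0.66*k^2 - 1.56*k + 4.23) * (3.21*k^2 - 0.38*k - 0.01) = -4.7187*k^5 + 2.6772*k^4 - 5.2437*k^3 + 14.1645*k^2 - 1.5918*k - 0.0423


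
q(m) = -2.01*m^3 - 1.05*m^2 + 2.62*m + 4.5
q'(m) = -6.03*m^2 - 2.1*m + 2.62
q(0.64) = 5.22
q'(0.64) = -1.19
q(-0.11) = 4.20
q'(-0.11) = 2.78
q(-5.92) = 369.22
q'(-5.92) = -196.28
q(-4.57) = 162.44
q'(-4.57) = -113.72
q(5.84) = -416.36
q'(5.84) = -215.30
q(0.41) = 5.26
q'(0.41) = 0.75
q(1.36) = 1.07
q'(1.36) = -11.39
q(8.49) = -1278.98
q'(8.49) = -449.85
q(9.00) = -1522.26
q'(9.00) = -504.71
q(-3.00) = 41.46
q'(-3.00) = -45.35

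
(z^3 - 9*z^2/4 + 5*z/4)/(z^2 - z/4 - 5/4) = z*(z - 1)/(z + 1)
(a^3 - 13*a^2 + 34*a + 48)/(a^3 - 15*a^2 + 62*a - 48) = (a + 1)/(a - 1)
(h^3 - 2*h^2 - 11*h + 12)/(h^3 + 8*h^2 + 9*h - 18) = (h - 4)/(h + 6)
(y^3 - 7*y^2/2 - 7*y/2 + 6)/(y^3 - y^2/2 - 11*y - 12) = (y - 1)/(y + 2)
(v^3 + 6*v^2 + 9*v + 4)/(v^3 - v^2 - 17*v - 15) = (v^2 + 5*v + 4)/(v^2 - 2*v - 15)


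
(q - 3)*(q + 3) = q^2 - 9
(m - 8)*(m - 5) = m^2 - 13*m + 40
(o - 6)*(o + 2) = o^2 - 4*o - 12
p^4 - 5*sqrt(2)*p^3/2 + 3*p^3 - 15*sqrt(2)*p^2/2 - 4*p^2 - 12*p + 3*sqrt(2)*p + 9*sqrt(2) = (p + 3)*(p - 3*sqrt(2))*(p - sqrt(2)/2)*(p + sqrt(2))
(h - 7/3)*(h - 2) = h^2 - 13*h/3 + 14/3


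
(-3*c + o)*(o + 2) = -3*c*o - 6*c + o^2 + 2*o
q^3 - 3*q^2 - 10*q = q*(q - 5)*(q + 2)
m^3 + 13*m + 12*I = (m - 4*I)*(m + I)*(m + 3*I)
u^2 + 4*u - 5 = (u - 1)*(u + 5)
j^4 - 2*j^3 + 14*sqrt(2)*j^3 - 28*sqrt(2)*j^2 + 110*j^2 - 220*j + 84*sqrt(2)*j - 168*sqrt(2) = (j - 2)*(j + sqrt(2))*(j + 6*sqrt(2))*(j + 7*sqrt(2))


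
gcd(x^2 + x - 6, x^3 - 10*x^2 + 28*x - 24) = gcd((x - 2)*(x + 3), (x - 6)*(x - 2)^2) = x - 2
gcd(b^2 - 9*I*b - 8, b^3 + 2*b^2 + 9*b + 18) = 1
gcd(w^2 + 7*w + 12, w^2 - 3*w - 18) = w + 3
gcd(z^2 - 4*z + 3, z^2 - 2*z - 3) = z - 3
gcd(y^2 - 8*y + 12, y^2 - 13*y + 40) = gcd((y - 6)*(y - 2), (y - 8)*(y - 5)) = 1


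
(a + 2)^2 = a^2 + 4*a + 4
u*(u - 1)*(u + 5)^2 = u^4 + 9*u^3 + 15*u^2 - 25*u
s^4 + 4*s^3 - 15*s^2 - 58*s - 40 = (s - 4)*(s + 1)*(s + 2)*(s + 5)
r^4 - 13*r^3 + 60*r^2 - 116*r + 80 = (r - 5)*(r - 4)*(r - 2)^2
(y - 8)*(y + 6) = y^2 - 2*y - 48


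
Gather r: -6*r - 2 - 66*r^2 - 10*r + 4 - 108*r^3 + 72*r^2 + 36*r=-108*r^3 + 6*r^2 + 20*r + 2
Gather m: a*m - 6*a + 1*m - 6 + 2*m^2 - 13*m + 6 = -6*a + 2*m^2 + m*(a - 12)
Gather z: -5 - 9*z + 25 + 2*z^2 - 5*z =2*z^2 - 14*z + 20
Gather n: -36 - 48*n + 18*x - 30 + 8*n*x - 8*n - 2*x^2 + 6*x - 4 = n*(8*x - 56) - 2*x^2 + 24*x - 70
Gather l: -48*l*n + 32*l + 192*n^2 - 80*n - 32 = l*(32 - 48*n) + 192*n^2 - 80*n - 32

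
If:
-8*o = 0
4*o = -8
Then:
No Solution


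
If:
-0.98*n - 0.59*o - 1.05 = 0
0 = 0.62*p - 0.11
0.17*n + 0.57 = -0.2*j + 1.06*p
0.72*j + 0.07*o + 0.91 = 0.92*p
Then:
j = -1.03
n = -1.03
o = -0.06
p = 0.18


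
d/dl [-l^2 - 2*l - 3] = -2*l - 2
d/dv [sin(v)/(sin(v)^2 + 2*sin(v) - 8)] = (cos(v)^2 - 9)*cos(v)/((sin(v) - 2)^2*(sin(v) + 4)^2)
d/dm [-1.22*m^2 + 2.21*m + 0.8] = 2.21 - 2.44*m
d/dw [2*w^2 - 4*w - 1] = 4*w - 4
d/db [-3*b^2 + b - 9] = 1 - 6*b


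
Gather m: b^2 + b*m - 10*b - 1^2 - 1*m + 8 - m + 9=b^2 - 10*b + m*(b - 2) + 16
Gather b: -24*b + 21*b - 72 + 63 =-3*b - 9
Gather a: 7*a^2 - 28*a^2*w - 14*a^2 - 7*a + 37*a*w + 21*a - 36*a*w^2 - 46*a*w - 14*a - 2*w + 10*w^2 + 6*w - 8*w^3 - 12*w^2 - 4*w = a^2*(-28*w - 7) + a*(-36*w^2 - 9*w) - 8*w^3 - 2*w^2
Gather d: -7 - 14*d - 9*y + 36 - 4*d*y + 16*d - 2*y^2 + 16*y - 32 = d*(2 - 4*y) - 2*y^2 + 7*y - 3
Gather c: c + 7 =c + 7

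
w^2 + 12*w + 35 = (w + 5)*(w + 7)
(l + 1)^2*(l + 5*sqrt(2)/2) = l^3 + 2*l^2 + 5*sqrt(2)*l^2/2 + l + 5*sqrt(2)*l + 5*sqrt(2)/2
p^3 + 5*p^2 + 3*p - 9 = (p - 1)*(p + 3)^2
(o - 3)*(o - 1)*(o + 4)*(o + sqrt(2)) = o^4 + sqrt(2)*o^3 - 13*o^2 - 13*sqrt(2)*o + 12*o + 12*sqrt(2)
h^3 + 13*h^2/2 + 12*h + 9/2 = (h + 1/2)*(h + 3)^2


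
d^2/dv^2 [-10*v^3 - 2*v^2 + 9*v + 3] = -60*v - 4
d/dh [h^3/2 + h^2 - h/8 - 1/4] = 3*h^2/2 + 2*h - 1/8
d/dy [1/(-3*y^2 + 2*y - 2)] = 2*(3*y - 1)/(3*y^2 - 2*y + 2)^2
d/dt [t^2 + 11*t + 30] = 2*t + 11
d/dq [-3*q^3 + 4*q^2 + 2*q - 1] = -9*q^2 + 8*q + 2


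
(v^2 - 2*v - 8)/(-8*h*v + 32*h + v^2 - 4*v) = (v + 2)/(-8*h + v)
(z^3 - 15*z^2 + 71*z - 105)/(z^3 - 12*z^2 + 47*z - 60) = (z - 7)/(z - 4)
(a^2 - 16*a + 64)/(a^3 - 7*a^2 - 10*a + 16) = (a - 8)/(a^2 + a - 2)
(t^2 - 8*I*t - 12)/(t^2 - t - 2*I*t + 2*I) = (t - 6*I)/(t - 1)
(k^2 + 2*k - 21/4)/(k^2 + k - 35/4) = (2*k - 3)/(2*k - 5)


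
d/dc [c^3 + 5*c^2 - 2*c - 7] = 3*c^2 + 10*c - 2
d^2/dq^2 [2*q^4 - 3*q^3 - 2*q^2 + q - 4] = 24*q^2 - 18*q - 4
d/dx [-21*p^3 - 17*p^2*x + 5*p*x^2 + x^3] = -17*p^2 + 10*p*x + 3*x^2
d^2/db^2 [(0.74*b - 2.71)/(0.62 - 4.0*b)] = 83.0496/(4.0*b - 0.62)^3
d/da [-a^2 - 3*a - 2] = -2*a - 3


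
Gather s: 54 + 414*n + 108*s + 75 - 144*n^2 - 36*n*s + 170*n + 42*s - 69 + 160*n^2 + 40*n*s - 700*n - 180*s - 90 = 16*n^2 - 116*n + s*(4*n - 30) - 30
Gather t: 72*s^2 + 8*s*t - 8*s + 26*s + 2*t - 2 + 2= 72*s^2 + 18*s + t*(8*s + 2)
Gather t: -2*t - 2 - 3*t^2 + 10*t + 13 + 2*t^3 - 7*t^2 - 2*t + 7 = 2*t^3 - 10*t^2 + 6*t + 18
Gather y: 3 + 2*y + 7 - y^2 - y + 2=-y^2 + y + 12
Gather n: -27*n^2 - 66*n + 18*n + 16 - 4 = -27*n^2 - 48*n + 12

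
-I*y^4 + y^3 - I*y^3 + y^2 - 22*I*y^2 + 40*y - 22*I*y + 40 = (y - 5*I)*(y + 2*I)*(y + 4*I)*(-I*y - I)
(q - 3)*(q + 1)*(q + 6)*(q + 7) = q^4 + 11*q^3 + 13*q^2 - 123*q - 126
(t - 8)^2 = t^2 - 16*t + 64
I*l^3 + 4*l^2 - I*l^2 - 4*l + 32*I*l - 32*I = (l - 8*I)*(l + 4*I)*(I*l - I)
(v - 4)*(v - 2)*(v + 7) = v^3 + v^2 - 34*v + 56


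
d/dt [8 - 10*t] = -10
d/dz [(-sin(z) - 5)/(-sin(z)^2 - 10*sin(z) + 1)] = (-10*sin(z) + cos(z)^2 - 52)*cos(z)/(10*sin(z) - cos(z)^2)^2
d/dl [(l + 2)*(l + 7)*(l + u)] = 3*l^2 + 2*l*u + 18*l + 9*u + 14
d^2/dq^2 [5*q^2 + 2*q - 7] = 10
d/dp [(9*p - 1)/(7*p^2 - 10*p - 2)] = 7*(-9*p^2 + 2*p - 4)/(49*p^4 - 140*p^3 + 72*p^2 + 40*p + 4)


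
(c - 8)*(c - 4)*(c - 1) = c^3 - 13*c^2 + 44*c - 32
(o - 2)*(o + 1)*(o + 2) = o^3 + o^2 - 4*o - 4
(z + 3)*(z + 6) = z^2 + 9*z + 18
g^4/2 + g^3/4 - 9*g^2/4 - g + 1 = (g/2 + 1)*(g - 2)*(g - 1/2)*(g + 1)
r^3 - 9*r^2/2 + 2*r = r*(r - 4)*(r - 1/2)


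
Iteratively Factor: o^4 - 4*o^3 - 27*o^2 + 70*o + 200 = (o + 4)*(o^3 - 8*o^2 + 5*o + 50) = (o + 2)*(o + 4)*(o^2 - 10*o + 25) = (o - 5)*(o + 2)*(o + 4)*(o - 5)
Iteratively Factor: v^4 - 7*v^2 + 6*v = (v + 3)*(v^3 - 3*v^2 + 2*v) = (v - 2)*(v + 3)*(v^2 - v) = v*(v - 2)*(v + 3)*(v - 1)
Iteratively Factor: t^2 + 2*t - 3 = (t - 1)*(t + 3)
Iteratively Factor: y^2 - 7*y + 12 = (y - 4)*(y - 3)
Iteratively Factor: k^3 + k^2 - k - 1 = (k + 1)*(k^2 - 1) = (k - 1)*(k + 1)*(k + 1)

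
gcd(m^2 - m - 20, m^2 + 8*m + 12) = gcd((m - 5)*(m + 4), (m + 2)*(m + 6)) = 1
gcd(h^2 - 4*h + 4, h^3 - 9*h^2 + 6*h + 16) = h - 2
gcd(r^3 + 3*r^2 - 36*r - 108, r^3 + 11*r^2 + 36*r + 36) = r^2 + 9*r + 18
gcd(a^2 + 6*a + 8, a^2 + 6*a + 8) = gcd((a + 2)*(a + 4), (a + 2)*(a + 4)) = a^2 + 6*a + 8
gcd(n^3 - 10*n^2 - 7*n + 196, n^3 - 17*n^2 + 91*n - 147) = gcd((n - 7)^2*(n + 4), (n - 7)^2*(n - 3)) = n^2 - 14*n + 49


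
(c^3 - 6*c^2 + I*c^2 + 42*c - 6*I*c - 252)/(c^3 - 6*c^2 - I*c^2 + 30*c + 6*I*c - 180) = (c + 7*I)/(c + 5*I)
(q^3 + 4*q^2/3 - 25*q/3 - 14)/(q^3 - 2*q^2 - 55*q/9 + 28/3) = 3*(q + 2)/(3*q - 4)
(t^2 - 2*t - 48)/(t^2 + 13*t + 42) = (t - 8)/(t + 7)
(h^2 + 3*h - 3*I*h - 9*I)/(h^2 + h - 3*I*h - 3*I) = (h + 3)/(h + 1)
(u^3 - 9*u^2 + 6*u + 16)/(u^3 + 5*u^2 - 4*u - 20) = (u^2 - 7*u - 8)/(u^2 + 7*u + 10)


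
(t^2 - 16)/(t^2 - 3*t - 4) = (t + 4)/(t + 1)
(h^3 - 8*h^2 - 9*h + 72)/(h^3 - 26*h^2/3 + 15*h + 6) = 3*(h^2 - 5*h - 24)/(3*h^2 - 17*h - 6)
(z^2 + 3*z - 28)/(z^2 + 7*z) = (z - 4)/z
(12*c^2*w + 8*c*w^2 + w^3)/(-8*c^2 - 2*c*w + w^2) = w*(6*c + w)/(-4*c + w)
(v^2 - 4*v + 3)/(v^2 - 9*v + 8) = (v - 3)/(v - 8)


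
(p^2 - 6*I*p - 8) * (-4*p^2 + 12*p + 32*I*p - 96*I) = -4*p^4 + 12*p^3 + 56*I*p^3 + 224*p^2 - 168*I*p^2 - 672*p - 256*I*p + 768*I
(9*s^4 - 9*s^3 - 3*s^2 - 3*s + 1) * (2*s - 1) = 18*s^5 - 27*s^4 + 3*s^3 - 3*s^2 + 5*s - 1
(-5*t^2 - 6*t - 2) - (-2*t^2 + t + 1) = -3*t^2 - 7*t - 3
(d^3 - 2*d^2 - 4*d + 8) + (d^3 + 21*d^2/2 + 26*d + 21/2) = 2*d^3 + 17*d^2/2 + 22*d + 37/2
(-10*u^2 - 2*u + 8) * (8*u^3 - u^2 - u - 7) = -80*u^5 - 6*u^4 + 76*u^3 + 64*u^2 + 6*u - 56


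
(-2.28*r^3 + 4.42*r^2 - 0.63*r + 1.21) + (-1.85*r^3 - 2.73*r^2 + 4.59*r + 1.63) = -4.13*r^3 + 1.69*r^2 + 3.96*r + 2.84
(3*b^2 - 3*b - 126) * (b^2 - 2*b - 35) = 3*b^4 - 9*b^3 - 225*b^2 + 357*b + 4410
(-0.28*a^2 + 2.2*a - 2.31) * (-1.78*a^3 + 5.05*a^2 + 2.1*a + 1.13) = 0.4984*a^5 - 5.33*a^4 + 14.6338*a^3 - 7.3619*a^2 - 2.365*a - 2.6103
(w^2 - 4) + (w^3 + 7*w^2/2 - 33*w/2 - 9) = w^3 + 9*w^2/2 - 33*w/2 - 13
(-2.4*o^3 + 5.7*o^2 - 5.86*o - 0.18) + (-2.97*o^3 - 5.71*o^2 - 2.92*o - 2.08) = -5.37*o^3 - 0.00999999999999979*o^2 - 8.78*o - 2.26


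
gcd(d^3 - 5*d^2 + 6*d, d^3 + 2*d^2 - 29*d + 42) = d^2 - 5*d + 6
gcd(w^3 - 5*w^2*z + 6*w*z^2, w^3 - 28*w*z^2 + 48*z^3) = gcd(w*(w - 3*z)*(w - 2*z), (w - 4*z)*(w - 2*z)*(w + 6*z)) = -w + 2*z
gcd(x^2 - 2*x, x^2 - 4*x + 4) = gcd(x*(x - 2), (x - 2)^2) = x - 2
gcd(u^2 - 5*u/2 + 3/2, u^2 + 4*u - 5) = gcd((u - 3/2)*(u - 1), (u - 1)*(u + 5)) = u - 1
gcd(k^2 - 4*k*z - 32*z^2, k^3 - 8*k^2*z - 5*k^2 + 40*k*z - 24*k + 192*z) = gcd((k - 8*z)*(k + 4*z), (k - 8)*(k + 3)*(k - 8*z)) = -k + 8*z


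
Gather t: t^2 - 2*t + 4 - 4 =t^2 - 2*t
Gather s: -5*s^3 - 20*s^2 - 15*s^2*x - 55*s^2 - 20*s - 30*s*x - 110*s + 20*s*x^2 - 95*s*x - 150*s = -5*s^3 + s^2*(-15*x - 75) + s*(20*x^2 - 125*x - 280)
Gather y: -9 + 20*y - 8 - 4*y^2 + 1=-4*y^2 + 20*y - 16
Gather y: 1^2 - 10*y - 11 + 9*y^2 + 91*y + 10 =9*y^2 + 81*y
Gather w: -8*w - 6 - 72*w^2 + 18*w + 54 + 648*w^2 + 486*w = 576*w^2 + 496*w + 48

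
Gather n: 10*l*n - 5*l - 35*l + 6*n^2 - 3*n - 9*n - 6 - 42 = -40*l + 6*n^2 + n*(10*l - 12) - 48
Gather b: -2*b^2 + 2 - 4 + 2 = -2*b^2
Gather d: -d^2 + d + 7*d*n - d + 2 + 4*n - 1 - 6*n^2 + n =-d^2 + 7*d*n - 6*n^2 + 5*n + 1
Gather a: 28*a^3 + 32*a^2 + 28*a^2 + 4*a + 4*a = 28*a^3 + 60*a^2 + 8*a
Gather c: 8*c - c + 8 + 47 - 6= 7*c + 49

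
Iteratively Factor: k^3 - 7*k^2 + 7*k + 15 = (k - 5)*(k^2 - 2*k - 3) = (k - 5)*(k + 1)*(k - 3)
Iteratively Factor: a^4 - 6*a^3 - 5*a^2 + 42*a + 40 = (a + 1)*(a^3 - 7*a^2 + 2*a + 40) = (a + 1)*(a + 2)*(a^2 - 9*a + 20) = (a - 4)*(a + 1)*(a + 2)*(a - 5)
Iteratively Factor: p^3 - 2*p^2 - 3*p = (p + 1)*(p^2 - 3*p) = (p - 3)*(p + 1)*(p)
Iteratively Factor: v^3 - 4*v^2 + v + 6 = (v + 1)*(v^2 - 5*v + 6) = (v - 3)*(v + 1)*(v - 2)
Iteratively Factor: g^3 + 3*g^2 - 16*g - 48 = (g - 4)*(g^2 + 7*g + 12) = (g - 4)*(g + 3)*(g + 4)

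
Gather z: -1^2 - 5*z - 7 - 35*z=-40*z - 8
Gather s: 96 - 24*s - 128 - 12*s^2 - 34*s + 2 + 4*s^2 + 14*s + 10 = -8*s^2 - 44*s - 20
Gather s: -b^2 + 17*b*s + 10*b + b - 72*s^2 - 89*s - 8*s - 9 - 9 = -b^2 + 11*b - 72*s^2 + s*(17*b - 97) - 18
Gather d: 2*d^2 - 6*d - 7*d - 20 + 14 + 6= 2*d^2 - 13*d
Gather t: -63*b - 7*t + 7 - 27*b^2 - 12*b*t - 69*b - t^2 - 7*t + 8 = -27*b^2 - 132*b - t^2 + t*(-12*b - 14) + 15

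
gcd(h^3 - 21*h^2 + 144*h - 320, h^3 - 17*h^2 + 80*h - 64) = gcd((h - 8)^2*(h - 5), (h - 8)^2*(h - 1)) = h^2 - 16*h + 64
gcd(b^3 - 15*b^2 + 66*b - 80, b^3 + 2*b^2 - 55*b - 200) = b - 8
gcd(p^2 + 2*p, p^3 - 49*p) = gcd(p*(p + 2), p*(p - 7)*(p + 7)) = p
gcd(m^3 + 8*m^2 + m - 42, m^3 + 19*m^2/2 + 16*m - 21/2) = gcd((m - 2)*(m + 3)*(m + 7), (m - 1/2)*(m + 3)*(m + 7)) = m^2 + 10*m + 21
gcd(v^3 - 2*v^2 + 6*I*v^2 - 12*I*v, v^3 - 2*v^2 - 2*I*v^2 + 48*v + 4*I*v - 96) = v^2 + v*(-2 + 6*I) - 12*I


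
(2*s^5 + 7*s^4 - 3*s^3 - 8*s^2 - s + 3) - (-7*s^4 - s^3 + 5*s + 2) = 2*s^5 + 14*s^4 - 2*s^3 - 8*s^2 - 6*s + 1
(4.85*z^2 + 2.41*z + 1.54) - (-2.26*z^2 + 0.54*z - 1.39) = 7.11*z^2 + 1.87*z + 2.93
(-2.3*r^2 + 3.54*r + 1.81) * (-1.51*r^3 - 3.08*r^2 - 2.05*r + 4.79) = 3.473*r^5 + 1.7386*r^4 - 8.9213*r^3 - 23.8488*r^2 + 13.2461*r + 8.6699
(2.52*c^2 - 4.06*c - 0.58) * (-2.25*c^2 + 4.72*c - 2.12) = -5.67*c^4 + 21.0294*c^3 - 23.2006*c^2 + 5.8696*c + 1.2296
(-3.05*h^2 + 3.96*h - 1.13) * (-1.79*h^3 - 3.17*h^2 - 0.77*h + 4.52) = 5.4595*h^5 + 2.5801*h^4 - 8.182*h^3 - 13.2531*h^2 + 18.7693*h - 5.1076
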